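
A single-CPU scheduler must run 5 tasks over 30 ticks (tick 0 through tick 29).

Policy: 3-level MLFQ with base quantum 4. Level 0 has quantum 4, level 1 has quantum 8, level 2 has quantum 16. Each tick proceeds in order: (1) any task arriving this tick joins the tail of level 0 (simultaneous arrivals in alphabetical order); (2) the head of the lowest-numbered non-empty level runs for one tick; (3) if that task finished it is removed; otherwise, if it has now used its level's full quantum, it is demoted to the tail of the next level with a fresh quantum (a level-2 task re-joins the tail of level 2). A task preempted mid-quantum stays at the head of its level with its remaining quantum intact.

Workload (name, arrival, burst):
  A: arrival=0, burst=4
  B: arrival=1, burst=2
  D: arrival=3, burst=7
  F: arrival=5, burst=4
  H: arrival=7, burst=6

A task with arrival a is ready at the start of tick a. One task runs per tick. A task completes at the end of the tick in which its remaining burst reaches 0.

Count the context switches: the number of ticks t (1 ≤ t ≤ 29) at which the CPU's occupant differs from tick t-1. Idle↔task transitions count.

t=0: L0/L1/L2 = A/-/- → run A
t=1: L0/L1/L2 = AB/-/- → run A
t=2: L0/L1/L2 = AB/-/- → run A
t=3: L0/L1/L2 = ABD/-/- → run A
t=4: L0/L1/L2 = BD/-/- → run B
t=5: L0/L1/L2 = BDF/-/- → run B
t=6: L0/L1/L2 = DF/-/- → run D
t=7: L0/L1/L2 = DFH/-/- → run D
t=8: L0/L1/L2 = DFH/-/- → run D
t=9: L0/L1/L2 = DFH/-/- → run D
t=10: L0/L1/L2 = FH/D/- → run F
t=11: L0/L1/L2 = FH/D/- → run F
t=12: L0/L1/L2 = FH/D/- → run F
t=13: L0/L1/L2 = FH/D/- → run F
t=14: L0/L1/L2 = H/D/- → run H
t=15: L0/L1/L2 = H/D/- → run H
t=16: L0/L1/L2 = H/D/- → run H
t=17: L0/L1/L2 = H/D/- → run H
t=18: L0/L1/L2 = -/DH/- → run D
t=19: L0/L1/L2 = -/DH/- → run D
t=20: L0/L1/L2 = -/DH/- → run D
t=21: L0/L1/L2 = -/H/- → run H
t=22: L0/L1/L2 = -/H/- → run H
t=23: (idle)
t=24: (idle)
t=25: (idle)
t=26: (idle)
t=27: (idle)
t=28: (idle)
t=29: (idle)

context switches = 7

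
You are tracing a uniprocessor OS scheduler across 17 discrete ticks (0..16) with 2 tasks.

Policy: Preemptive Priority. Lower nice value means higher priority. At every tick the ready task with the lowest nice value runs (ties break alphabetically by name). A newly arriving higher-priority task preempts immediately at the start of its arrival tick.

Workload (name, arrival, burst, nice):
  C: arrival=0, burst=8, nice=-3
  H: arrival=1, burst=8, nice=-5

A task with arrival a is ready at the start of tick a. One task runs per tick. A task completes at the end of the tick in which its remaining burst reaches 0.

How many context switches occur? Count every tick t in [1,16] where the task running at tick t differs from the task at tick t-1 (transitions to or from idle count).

t=0: ready={C} → run C
t=1: ready={C,H} → run H
t=2: ready={C,H} → run H
t=3: ready={C,H} → run H
t=4: ready={C,H} → run H
t=5: ready={C,H} → run H
t=6: ready={C,H} → run H
t=7: ready={C,H} → run H
t=8: ready={C,H} → run H
t=9: ready={C} → run C
t=10: ready={C} → run C
t=11: ready={C} → run C
t=12: ready={C} → run C
t=13: ready={C} → run C
t=14: ready={C} → run C
t=15: ready={C} → run C
t=16: (idle)

context switches = 3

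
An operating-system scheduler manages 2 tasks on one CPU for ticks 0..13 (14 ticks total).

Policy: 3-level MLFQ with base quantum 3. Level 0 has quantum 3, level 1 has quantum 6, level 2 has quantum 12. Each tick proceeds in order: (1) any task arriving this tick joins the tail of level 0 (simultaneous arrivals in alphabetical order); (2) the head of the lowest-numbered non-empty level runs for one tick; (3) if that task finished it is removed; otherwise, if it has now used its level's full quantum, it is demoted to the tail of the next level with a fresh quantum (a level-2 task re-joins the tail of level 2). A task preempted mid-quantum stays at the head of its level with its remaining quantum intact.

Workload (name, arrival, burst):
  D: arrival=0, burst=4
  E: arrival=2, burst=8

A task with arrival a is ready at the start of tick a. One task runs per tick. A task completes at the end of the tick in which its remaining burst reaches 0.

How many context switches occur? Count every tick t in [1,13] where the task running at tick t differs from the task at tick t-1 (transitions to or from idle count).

context switches = 4

t=0: L0/L1/L2 = D/-/- → run D
t=1: L0/L1/L2 = D/-/- → run D
t=2: L0/L1/L2 = DE/-/- → run D
t=3: L0/L1/L2 = E/D/- → run E
t=4: L0/L1/L2 = E/D/- → run E
t=5: L0/L1/L2 = E/D/- → run E
t=6: L0/L1/L2 = -/DE/- → run D
t=7: L0/L1/L2 = -/E/- → run E
t=8: L0/L1/L2 = -/E/- → run E
t=9: L0/L1/L2 = -/E/- → run E
t=10: L0/L1/L2 = -/E/- → run E
t=11: L0/L1/L2 = -/E/- → run E
t=12: (idle)
t=13: (idle)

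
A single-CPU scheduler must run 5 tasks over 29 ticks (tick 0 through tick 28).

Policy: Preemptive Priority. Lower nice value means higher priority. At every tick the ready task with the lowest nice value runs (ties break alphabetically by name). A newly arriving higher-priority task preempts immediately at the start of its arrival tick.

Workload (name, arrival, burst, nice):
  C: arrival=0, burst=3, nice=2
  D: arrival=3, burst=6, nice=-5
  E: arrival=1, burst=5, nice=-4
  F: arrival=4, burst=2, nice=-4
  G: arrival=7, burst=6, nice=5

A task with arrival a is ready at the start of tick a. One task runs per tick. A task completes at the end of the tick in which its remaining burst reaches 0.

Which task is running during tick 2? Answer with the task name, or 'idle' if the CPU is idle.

t=0: ready={C} → run C
t=1: ready={C,E} → run E
t=2: ready={C,E} → run E
t=3: ready={C,D,E} → run D
t=4: ready={C,D,E,F} → run D
t=5: ready={C,D,E,F} → run D
t=6: ready={C,D,E,F} → run D
t=7: ready={C,D,E,F,G} → run D
t=8: ready={C,D,E,F,G} → run D
t=9: ready={C,E,F,G} → run E
t=10: ready={C,E,F,G} → run E
t=11: ready={C,E,F,G} → run E
t=12: ready={C,F,G} → run F
t=13: ready={C,F,G} → run F
t=14: ready={C,G} → run C
t=15: ready={C,G} → run C
t=16: ready={G} → run G
t=17: ready={G} → run G
t=18: ready={G} → run G
t=19: ready={G} → run G
t=20: ready={G} → run G
t=21: ready={G} → run G
t=22: (idle)
t=23: (idle)
t=24: (idle)
t=25: (idle)
t=26: (idle)
t=27: (idle)
t=28: (idle)

running at tick 2 = E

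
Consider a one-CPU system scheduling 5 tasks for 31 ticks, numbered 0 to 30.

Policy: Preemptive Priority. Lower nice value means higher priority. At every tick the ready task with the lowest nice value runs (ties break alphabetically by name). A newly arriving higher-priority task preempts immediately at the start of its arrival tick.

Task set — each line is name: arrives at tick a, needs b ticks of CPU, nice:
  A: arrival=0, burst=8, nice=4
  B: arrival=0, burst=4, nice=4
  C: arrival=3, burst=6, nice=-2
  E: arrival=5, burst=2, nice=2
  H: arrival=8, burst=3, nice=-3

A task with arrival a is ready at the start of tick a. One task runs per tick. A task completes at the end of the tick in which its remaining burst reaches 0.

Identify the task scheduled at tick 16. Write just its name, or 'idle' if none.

running at tick 16 = A

t=0: ready={A,B} → run A
t=1: ready={A,B} → run A
t=2: ready={A,B} → run A
t=3: ready={A,B,C} → run C
t=4: ready={A,B,C} → run C
t=5: ready={A,B,C,E} → run C
t=6: ready={A,B,C,E} → run C
t=7: ready={A,B,C,E} → run C
t=8: ready={A,B,C,E,H} → run H
t=9: ready={A,B,C,E,H} → run H
t=10: ready={A,B,C,E,H} → run H
t=11: ready={A,B,C,E} → run C
t=12: ready={A,B,E} → run E
t=13: ready={A,B,E} → run E
t=14: ready={A,B} → run A
t=15: ready={A,B} → run A
t=16: ready={A,B} → run A
t=17: ready={A,B} → run A
t=18: ready={A,B} → run A
t=19: ready={B} → run B
t=20: ready={B} → run B
t=21: ready={B} → run B
t=22: ready={B} → run B
t=23: (idle)
t=24: (idle)
t=25: (idle)
t=26: (idle)
t=27: (idle)
t=28: (idle)
t=29: (idle)
t=30: (idle)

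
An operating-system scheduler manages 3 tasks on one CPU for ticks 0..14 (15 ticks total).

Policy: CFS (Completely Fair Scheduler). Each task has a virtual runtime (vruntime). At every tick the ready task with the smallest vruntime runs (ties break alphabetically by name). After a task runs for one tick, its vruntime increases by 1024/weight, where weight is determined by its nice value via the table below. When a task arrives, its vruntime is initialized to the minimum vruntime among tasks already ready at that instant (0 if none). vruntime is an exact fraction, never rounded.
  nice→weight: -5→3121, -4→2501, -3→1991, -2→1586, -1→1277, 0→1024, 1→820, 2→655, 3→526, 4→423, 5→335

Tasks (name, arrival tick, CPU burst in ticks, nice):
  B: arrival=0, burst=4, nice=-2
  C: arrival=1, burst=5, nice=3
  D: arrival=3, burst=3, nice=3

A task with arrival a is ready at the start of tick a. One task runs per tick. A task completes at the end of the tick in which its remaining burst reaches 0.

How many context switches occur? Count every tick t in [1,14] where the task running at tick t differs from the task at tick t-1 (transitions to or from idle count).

context switches = 10

t=0: vr[B=0] → run B
t=1: vr[B=512/793 C=512/793] → run B
t=2: vr[B=1024/793 C=512/793] → run C
t=3: vr[B=1024/793 C=540672/208559 D=1024/793] → run B
t=4: vr[B=1536/793 C=540672/208559 D=1024/793] → run D
t=5: vr[B=1536/793 C=540672/208559 D=675328/208559] → run B
t=6: vr[C=540672/208559 D=675328/208559] → run C
t=7: vr[C=946688/208559 D=675328/208559] → run D
t=8: vr[C=946688/208559 D=1081344/208559] → run C
t=9: vr[C=1352704/208559 D=1081344/208559] → run D
t=10: vr[C=1352704/208559] → run C
t=11: vr[C=1758720/208559] → run C
t=12: (idle)
t=13: (idle)
t=14: (idle)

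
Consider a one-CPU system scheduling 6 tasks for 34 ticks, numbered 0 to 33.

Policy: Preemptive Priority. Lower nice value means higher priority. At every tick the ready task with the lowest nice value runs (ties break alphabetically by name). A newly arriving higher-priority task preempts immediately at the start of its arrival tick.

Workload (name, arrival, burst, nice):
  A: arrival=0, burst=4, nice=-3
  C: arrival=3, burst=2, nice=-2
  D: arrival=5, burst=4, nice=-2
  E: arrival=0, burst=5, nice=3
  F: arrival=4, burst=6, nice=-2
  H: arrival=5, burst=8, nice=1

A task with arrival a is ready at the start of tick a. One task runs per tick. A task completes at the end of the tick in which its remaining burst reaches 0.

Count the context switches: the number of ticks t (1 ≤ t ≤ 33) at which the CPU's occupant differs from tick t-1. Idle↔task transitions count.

t=0: ready={A,E} → run A
t=1: ready={A,E} → run A
t=2: ready={A,E} → run A
t=3: ready={A,C,E} → run A
t=4: ready={C,E,F} → run C
t=5: ready={C,D,E,F,H} → run C
t=6: ready={D,E,F,H} → run D
t=7: ready={D,E,F,H} → run D
t=8: ready={D,E,F,H} → run D
t=9: ready={D,E,F,H} → run D
t=10: ready={E,F,H} → run F
t=11: ready={E,F,H} → run F
t=12: ready={E,F,H} → run F
t=13: ready={E,F,H} → run F
t=14: ready={E,F,H} → run F
t=15: ready={E,F,H} → run F
t=16: ready={E,H} → run H
t=17: ready={E,H} → run H
t=18: ready={E,H} → run H
t=19: ready={E,H} → run H
t=20: ready={E,H} → run H
t=21: ready={E,H} → run H
t=22: ready={E,H} → run H
t=23: ready={E,H} → run H
t=24: ready={E} → run E
t=25: ready={E} → run E
t=26: ready={E} → run E
t=27: ready={E} → run E
t=28: ready={E} → run E
t=29: (idle)
t=30: (idle)
t=31: (idle)
t=32: (idle)
t=33: (idle)

context switches = 6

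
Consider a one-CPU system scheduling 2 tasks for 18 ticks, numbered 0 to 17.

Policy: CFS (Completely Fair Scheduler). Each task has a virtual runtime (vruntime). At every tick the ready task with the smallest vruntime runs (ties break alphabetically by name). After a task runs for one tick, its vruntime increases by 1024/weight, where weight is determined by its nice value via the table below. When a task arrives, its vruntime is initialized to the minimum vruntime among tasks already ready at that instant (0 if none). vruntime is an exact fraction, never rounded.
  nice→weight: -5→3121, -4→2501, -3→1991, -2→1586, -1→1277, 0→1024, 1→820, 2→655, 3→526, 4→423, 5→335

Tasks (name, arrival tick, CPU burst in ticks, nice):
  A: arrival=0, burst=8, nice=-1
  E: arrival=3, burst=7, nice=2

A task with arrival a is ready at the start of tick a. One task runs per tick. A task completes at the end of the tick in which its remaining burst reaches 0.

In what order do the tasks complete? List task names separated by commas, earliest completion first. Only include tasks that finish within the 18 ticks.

t=0: vr[A=0] → run A
t=1: vr[A=1024/1277] → run A
t=2: vr[A=2048/1277] → run A
t=3: vr[A=3072/1277 E=3072/1277] → run A
t=4: vr[A=4096/1277 E=3072/1277] → run E
t=5: vr[A=4096/1277 E=3319808/836435] → run A
t=6: vr[A=5120/1277 E=3319808/836435] → run E
t=7: vr[A=5120/1277 E=4627456/836435] → run A
t=8: vr[A=6144/1277 E=4627456/836435] → run A
t=9: vr[A=7168/1277 E=4627456/836435] → run E
t=10: vr[A=7168/1277 E=5935104/836435] → run A
t=11: vr[E=5935104/836435] → run E
t=12: vr[E=7242752/836435] → run E
t=13: vr[E=1710080/167287] → run E
t=14: vr[E=9858048/836435] → run E
t=15: (idle)
t=16: (idle)
t=17: (idle)

completion order = A, E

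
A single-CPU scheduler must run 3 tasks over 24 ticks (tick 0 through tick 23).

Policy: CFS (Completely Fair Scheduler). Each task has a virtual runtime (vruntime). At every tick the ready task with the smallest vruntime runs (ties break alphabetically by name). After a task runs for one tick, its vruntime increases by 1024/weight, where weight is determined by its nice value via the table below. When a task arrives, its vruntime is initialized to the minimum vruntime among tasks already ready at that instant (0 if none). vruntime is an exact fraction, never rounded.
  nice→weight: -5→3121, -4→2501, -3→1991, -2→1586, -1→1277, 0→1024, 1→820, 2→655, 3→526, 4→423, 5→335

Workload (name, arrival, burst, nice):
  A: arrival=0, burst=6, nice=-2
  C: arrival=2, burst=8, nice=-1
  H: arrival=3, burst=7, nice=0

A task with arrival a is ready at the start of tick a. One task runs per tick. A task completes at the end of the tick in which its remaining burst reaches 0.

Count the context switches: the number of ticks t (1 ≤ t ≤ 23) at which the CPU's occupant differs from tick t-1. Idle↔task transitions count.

context switches = 18

t=0: vr[A=0] → run A
t=1: vr[A=512/793] → run A
t=2: vr[A=1024/793 C=1024/793] → run A
t=3: vr[A=1536/793 C=1024/793 H=1024/793] → run C
t=4: vr[A=1536/793 C=2119680/1012661 H=1024/793] → run H
t=5: vr[A=1536/793 C=2119680/1012661 H=1817/793] → run A
t=6: vr[A=2048/793 C=2119680/1012661 H=1817/793] → run C
t=7: vr[A=2048/793 C=2931712/1012661 H=1817/793] → run H
t=8: vr[A=2048/793 C=2931712/1012661 H=2610/793] → run A
t=9: vr[A=2560/793 C=2931712/1012661 H=2610/793] → run C
t=10: vr[A=2560/793 C=3743744/1012661 H=2610/793] → run A
t=11: vr[C=3743744/1012661 H=2610/793] → run H
t=12: vr[C=3743744/1012661 H=3403/793] → run C
t=13: vr[C=4555776/1012661 H=3403/793] → run H
t=14: vr[C=4555776/1012661 H=4196/793] → run C
t=15: vr[C=5367808/1012661 H=4196/793] → run H
t=16: vr[C=5367808/1012661 H=4989/793] → run C
t=17: vr[C=6179840/1012661 H=4989/793] → run C
t=18: vr[C=6991872/1012661 H=4989/793] → run H
t=19: vr[C=6991872/1012661 H=5782/793] → run C
t=20: vr[H=5782/793] → run H
t=21: (idle)
t=22: (idle)
t=23: (idle)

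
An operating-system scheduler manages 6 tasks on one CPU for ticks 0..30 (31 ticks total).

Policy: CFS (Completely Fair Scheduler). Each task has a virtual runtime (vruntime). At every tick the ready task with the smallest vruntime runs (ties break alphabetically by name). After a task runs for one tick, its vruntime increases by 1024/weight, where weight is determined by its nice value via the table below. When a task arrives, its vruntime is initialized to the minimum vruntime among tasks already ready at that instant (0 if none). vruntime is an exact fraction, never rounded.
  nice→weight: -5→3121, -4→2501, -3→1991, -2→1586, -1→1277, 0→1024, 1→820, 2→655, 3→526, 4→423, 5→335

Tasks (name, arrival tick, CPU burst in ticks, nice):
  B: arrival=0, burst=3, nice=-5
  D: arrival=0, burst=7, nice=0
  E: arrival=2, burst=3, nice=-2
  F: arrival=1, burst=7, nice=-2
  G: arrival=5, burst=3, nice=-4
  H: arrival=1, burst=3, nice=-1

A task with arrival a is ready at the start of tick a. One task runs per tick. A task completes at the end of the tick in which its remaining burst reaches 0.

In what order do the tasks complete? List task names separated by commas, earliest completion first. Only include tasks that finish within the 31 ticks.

t=0: vr[B=0 D=0] → run B
t=1: vr[B=1024/3121 D=0 F=0 H=0] → run D
t=2: vr[B=1024/3121 D=1 E=0 F=0 H=0] → run E
t=3: vr[B=1024/3121 D=1 E=512/793 F=0 H=0] → run F
t=4: vr[B=1024/3121 D=1 E=512/793 F=512/793 H=0] → run H
t=5: vr[B=1024/3121 D=1 E=512/793 F=512/793 G=1024/3121 H=1024/1277] → run B
t=6: vr[B=2048/3121 D=1 E=512/793 F=512/793 G=1024/3121 H=1024/1277] → run G
t=7: vr[B=2048/3121 D=1 E=512/793 F=512/793 G=5756928/7805621 H=1024/1277] → run E
t=8: vr[B=2048/3121 D=1 E=1024/793 F=512/793 G=5756928/7805621 H=1024/1277] → run F
t=9: vr[B=2048/3121 D=1 E=1024/793 F=1024/793 G=5756928/7805621 H=1024/1277] → run B
t=10: vr[D=1 E=1024/793 F=1024/793 G=5756928/7805621 H=1024/1277] → run G
t=11: vr[D=1 E=1024/793 F=1024/793 G=8952832/7805621 H=1024/1277] → run H
t=12: vr[D=1 E=1024/793 F=1024/793 G=8952832/7805621 H=2048/1277] → run D
t=13: vr[D=2 E=1024/793 F=1024/793 G=8952832/7805621 H=2048/1277] → run G
t=14: vr[D=2 E=1024/793 F=1024/793 H=2048/1277] → run E
t=15: vr[D=2 F=1024/793 H=2048/1277] → run F
t=16: vr[D=2 F=1536/793 H=2048/1277] → run H
t=17: vr[D=2 F=1536/793] → run F
t=18: vr[D=2 F=2048/793] → run D
t=19: vr[D=3 F=2048/793] → run F
t=20: vr[D=3 F=2560/793] → run D
t=21: vr[D=4 F=2560/793] → run F
t=22: vr[D=4 F=3072/793] → run F
t=23: vr[D=4] → run D
t=24: vr[D=5] → run D
t=25: vr[D=6] → run D
t=26: (idle)
t=27: (idle)
t=28: (idle)
t=29: (idle)
t=30: (idle)

completion order = B, G, E, H, F, D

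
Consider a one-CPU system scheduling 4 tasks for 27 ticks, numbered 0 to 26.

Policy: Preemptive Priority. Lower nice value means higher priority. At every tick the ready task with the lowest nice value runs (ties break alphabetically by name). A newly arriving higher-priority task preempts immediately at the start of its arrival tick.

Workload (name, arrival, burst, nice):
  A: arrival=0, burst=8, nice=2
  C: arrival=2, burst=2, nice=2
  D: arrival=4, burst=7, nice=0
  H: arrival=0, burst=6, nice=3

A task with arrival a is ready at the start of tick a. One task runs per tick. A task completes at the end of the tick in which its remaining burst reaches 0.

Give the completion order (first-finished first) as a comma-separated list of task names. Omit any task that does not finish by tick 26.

t=0: ready={A,H} → run A
t=1: ready={A,H} → run A
t=2: ready={A,C,H} → run A
t=3: ready={A,C,H} → run A
t=4: ready={A,C,D,H} → run D
t=5: ready={A,C,D,H} → run D
t=6: ready={A,C,D,H} → run D
t=7: ready={A,C,D,H} → run D
t=8: ready={A,C,D,H} → run D
t=9: ready={A,C,D,H} → run D
t=10: ready={A,C,D,H} → run D
t=11: ready={A,C,H} → run A
t=12: ready={A,C,H} → run A
t=13: ready={A,C,H} → run A
t=14: ready={A,C,H} → run A
t=15: ready={C,H} → run C
t=16: ready={C,H} → run C
t=17: ready={H} → run H
t=18: ready={H} → run H
t=19: ready={H} → run H
t=20: ready={H} → run H
t=21: ready={H} → run H
t=22: ready={H} → run H
t=23: (idle)
t=24: (idle)
t=25: (idle)
t=26: (idle)

completion order = D, A, C, H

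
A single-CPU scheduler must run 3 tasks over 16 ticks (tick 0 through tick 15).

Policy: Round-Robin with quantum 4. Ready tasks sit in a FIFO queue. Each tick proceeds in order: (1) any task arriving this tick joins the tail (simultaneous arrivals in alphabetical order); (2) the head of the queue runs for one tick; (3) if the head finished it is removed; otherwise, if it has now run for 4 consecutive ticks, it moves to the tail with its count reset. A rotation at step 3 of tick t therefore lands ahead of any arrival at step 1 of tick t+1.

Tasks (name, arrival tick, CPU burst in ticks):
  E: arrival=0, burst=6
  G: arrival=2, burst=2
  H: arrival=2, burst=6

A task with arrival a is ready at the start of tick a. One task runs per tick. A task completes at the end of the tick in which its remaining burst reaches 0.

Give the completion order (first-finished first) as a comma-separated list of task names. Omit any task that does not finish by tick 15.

completion order = G, E, H

t=0: queue=[E] q_used=0 → run E
t=1: queue=[E] q_used=1 → run E
t=2: queue=[E,G,H] q_used=2 → run E
t=3: queue=[E,G,H] q_used=3 → run E
t=4: queue=[G,H,E] q_used=0 → run G
t=5: queue=[G,H,E] q_used=1 → run G
t=6: queue=[H,E] q_used=0 → run H
t=7: queue=[H,E] q_used=1 → run H
t=8: queue=[H,E] q_used=2 → run H
t=9: queue=[H,E] q_used=3 → run H
t=10: queue=[E,H] q_used=0 → run E
t=11: queue=[E,H] q_used=1 → run E
t=12: queue=[H] q_used=0 → run H
t=13: queue=[H] q_used=1 → run H
t=14: (idle)
t=15: (idle)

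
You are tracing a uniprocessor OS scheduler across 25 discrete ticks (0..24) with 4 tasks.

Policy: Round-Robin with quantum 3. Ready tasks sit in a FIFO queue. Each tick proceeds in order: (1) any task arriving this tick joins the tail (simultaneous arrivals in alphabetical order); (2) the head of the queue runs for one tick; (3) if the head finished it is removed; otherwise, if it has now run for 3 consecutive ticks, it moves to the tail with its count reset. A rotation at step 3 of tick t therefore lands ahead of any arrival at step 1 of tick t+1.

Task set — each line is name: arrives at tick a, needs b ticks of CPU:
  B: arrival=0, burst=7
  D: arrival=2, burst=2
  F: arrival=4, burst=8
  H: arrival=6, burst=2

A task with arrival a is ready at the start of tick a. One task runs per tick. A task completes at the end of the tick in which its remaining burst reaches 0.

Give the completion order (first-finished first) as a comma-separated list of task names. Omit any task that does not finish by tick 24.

t=0: queue=[B] q_used=0 → run B
t=1: queue=[B] q_used=1 → run B
t=2: queue=[B,D] q_used=2 → run B
t=3: queue=[D,B] q_used=0 → run D
t=4: queue=[D,B,F] q_used=1 → run D
t=5: queue=[B,F] q_used=0 → run B
t=6: queue=[B,F,H] q_used=1 → run B
t=7: queue=[B,F,H] q_used=2 → run B
t=8: queue=[F,H,B] q_used=0 → run F
t=9: queue=[F,H,B] q_used=1 → run F
t=10: queue=[F,H,B] q_used=2 → run F
t=11: queue=[H,B,F] q_used=0 → run H
t=12: queue=[H,B,F] q_used=1 → run H
t=13: queue=[B,F] q_used=0 → run B
t=14: queue=[F] q_used=0 → run F
t=15: queue=[F] q_used=1 → run F
t=16: queue=[F] q_used=2 → run F
t=17: queue=[F] q_used=0 → run F
t=18: queue=[F] q_used=1 → run F
t=19: (idle)
t=20: (idle)
t=21: (idle)
t=22: (idle)
t=23: (idle)
t=24: (idle)

completion order = D, H, B, F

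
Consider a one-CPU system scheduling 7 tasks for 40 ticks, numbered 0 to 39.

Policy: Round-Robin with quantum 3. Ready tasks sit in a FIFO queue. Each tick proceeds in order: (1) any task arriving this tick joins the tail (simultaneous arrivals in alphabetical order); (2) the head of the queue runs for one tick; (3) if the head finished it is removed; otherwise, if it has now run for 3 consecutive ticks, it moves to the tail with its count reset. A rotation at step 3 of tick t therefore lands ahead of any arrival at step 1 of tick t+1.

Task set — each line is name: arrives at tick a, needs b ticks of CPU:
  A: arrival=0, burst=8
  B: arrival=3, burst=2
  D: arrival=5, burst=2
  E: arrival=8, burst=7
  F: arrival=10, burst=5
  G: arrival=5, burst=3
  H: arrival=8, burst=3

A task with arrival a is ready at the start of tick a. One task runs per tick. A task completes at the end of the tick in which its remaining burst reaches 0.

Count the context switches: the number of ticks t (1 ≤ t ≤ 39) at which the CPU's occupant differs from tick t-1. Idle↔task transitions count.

t=0: queue=[A] q_used=0 → run A
t=1: queue=[A] q_used=1 → run A
t=2: queue=[A] q_used=2 → run A
t=3: queue=[A,B] q_used=0 → run A
t=4: queue=[A,B] q_used=1 → run A
t=5: queue=[A,B,D,G] q_used=2 → run A
t=6: queue=[B,D,G,A] q_used=0 → run B
t=7: queue=[B,D,G,A] q_used=1 → run B
t=8: queue=[D,G,A,E,H] q_used=0 → run D
t=9: queue=[D,G,A,E,H] q_used=1 → run D
t=10: queue=[G,A,E,H,F] q_used=0 → run G
t=11: queue=[G,A,E,H,F] q_used=1 → run G
t=12: queue=[G,A,E,H,F] q_used=2 → run G
t=13: queue=[A,E,H,F] q_used=0 → run A
t=14: queue=[A,E,H,F] q_used=1 → run A
t=15: queue=[E,H,F] q_used=0 → run E
t=16: queue=[E,H,F] q_used=1 → run E
t=17: queue=[E,H,F] q_used=2 → run E
t=18: queue=[H,F,E] q_used=0 → run H
t=19: queue=[H,F,E] q_used=1 → run H
t=20: queue=[H,F,E] q_used=2 → run H
t=21: queue=[F,E] q_used=0 → run F
t=22: queue=[F,E] q_used=1 → run F
t=23: queue=[F,E] q_used=2 → run F
t=24: queue=[E,F] q_used=0 → run E
t=25: queue=[E,F] q_used=1 → run E
t=26: queue=[E,F] q_used=2 → run E
t=27: queue=[F,E] q_used=0 → run F
t=28: queue=[F,E] q_used=1 → run F
t=29: queue=[E] q_used=0 → run E
t=30: (idle)
t=31: (idle)
t=32: (idle)
t=33: (idle)
t=34: (idle)
t=35: (idle)
t=36: (idle)
t=37: (idle)
t=38: (idle)
t=39: (idle)

context switches = 11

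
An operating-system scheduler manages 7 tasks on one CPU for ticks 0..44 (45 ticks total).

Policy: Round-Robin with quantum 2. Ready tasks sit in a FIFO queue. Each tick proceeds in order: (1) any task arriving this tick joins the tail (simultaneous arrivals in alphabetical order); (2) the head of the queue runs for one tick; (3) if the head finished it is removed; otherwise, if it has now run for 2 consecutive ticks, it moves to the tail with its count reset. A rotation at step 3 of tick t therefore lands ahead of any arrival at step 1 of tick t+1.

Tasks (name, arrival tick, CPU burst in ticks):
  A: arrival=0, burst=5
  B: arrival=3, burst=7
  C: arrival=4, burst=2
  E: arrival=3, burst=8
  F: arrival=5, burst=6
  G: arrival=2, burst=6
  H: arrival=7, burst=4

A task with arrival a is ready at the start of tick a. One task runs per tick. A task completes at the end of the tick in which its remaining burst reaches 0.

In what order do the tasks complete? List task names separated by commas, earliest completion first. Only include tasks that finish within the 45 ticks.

t=0: queue=[A] q_used=0 → run A
t=1: queue=[A] q_used=1 → run A
t=2: queue=[A,G] q_used=0 → run A
t=3: queue=[A,G,B,E] q_used=1 → run A
t=4: queue=[G,B,E,A,C] q_used=0 → run G
t=5: queue=[G,B,E,A,C,F] q_used=1 → run G
t=6: queue=[B,E,A,C,F,G] q_used=0 → run B
t=7: queue=[B,E,A,C,F,G,H] q_used=1 → run B
t=8: queue=[E,A,C,F,G,H,B] q_used=0 → run E
t=9: queue=[E,A,C,F,G,H,B] q_used=1 → run E
t=10: queue=[A,C,F,G,H,B,E] q_used=0 → run A
t=11: queue=[C,F,G,H,B,E] q_used=0 → run C
t=12: queue=[C,F,G,H,B,E] q_used=1 → run C
t=13: queue=[F,G,H,B,E] q_used=0 → run F
t=14: queue=[F,G,H,B,E] q_used=1 → run F
t=15: queue=[G,H,B,E,F] q_used=0 → run G
t=16: queue=[G,H,B,E,F] q_used=1 → run G
t=17: queue=[H,B,E,F,G] q_used=0 → run H
t=18: queue=[H,B,E,F,G] q_used=1 → run H
t=19: queue=[B,E,F,G,H] q_used=0 → run B
t=20: queue=[B,E,F,G,H] q_used=1 → run B
t=21: queue=[E,F,G,H,B] q_used=0 → run E
t=22: queue=[E,F,G,H,B] q_used=1 → run E
t=23: queue=[F,G,H,B,E] q_used=0 → run F
t=24: queue=[F,G,H,B,E] q_used=1 → run F
t=25: queue=[G,H,B,E,F] q_used=0 → run G
t=26: queue=[G,H,B,E,F] q_used=1 → run G
t=27: queue=[H,B,E,F] q_used=0 → run H
t=28: queue=[H,B,E,F] q_used=1 → run H
t=29: queue=[B,E,F] q_used=0 → run B
t=30: queue=[B,E,F] q_used=1 → run B
t=31: queue=[E,F,B] q_used=0 → run E
t=32: queue=[E,F,B] q_used=1 → run E
t=33: queue=[F,B,E] q_used=0 → run F
t=34: queue=[F,B,E] q_used=1 → run F
t=35: queue=[B,E] q_used=0 → run B
t=36: queue=[E] q_used=0 → run E
t=37: queue=[E] q_used=1 → run E
t=38: (idle)
t=39: (idle)
t=40: (idle)
t=41: (idle)
t=42: (idle)
t=43: (idle)
t=44: (idle)

completion order = A, C, G, H, F, B, E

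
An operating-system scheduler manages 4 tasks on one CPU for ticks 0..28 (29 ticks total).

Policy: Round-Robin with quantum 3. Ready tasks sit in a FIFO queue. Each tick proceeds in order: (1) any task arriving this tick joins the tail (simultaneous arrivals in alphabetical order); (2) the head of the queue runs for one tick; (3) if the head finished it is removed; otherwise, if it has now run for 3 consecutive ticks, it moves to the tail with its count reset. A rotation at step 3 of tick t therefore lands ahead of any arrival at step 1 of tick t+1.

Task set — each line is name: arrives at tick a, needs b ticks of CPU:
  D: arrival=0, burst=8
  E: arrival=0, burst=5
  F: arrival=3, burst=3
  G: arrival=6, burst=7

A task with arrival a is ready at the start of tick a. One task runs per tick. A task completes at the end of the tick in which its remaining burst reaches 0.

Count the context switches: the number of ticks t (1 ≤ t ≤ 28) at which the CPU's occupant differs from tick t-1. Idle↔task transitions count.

context switches = 8

t=0: queue=[D,E] q_used=0 → run D
t=1: queue=[D,E] q_used=1 → run D
t=2: queue=[D,E] q_used=2 → run D
t=3: queue=[E,D,F] q_used=0 → run E
t=4: queue=[E,D,F] q_used=1 → run E
t=5: queue=[E,D,F] q_used=2 → run E
t=6: queue=[D,F,E,G] q_used=0 → run D
t=7: queue=[D,F,E,G] q_used=1 → run D
t=8: queue=[D,F,E,G] q_used=2 → run D
t=9: queue=[F,E,G,D] q_used=0 → run F
t=10: queue=[F,E,G,D] q_used=1 → run F
t=11: queue=[F,E,G,D] q_used=2 → run F
t=12: queue=[E,G,D] q_used=0 → run E
t=13: queue=[E,G,D] q_used=1 → run E
t=14: queue=[G,D] q_used=0 → run G
t=15: queue=[G,D] q_used=1 → run G
t=16: queue=[G,D] q_used=2 → run G
t=17: queue=[D,G] q_used=0 → run D
t=18: queue=[D,G] q_used=1 → run D
t=19: queue=[G] q_used=0 → run G
t=20: queue=[G] q_used=1 → run G
t=21: queue=[G] q_used=2 → run G
t=22: queue=[G] q_used=0 → run G
t=23: (idle)
t=24: (idle)
t=25: (idle)
t=26: (idle)
t=27: (idle)
t=28: (idle)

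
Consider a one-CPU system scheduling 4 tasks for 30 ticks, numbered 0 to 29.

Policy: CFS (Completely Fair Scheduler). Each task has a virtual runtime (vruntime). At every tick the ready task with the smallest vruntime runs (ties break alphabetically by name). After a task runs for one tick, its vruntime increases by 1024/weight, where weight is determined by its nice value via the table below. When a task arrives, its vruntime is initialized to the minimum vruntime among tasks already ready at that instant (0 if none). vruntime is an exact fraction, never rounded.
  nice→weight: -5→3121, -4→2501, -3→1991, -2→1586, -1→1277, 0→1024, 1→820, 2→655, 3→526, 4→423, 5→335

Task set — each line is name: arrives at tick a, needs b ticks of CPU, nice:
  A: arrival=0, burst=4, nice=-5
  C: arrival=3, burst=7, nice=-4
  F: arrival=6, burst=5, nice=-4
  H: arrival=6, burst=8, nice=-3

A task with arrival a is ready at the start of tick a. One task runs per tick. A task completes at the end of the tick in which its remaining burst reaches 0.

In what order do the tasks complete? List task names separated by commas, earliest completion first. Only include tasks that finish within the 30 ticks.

t=0: vr[A=0] → run A
t=1: vr[A=1024/3121] → run A
t=2: vr[A=2048/3121] → run A
t=3: vr[A=3072/3121 C=3072/3121] → run A
t=4: vr[C=3072/3121] → run C
t=5: vr[C=10878976/7805621] → run C
t=6: vr[C=14074880/7805621 F=14074880/7805621 H=14074880/7805621] → run C
t=7: vr[C=17270784/7805621 F=14074880/7805621 H=14074880/7805621] → run F
t=8: vr[C=17270784/7805621 F=17270784/7805621 H=14074880/7805621] → run H
t=9: vr[C=17270784/7805621 F=17270784/7805621 H=36016041984/15540991411] → run C
t=10: vr[C=20466688/7805621 F=17270784/7805621 H=36016041984/15540991411] → run F
t=11: vr[C=20466688/7805621 F=20466688/7805621 H=36016041984/15540991411] → run H
t=12: vr[C=20466688/7805621 F=20466688/7805621 H=44008997888/15540991411] → run C
t=13: vr[C=23662592/7805621 F=20466688/7805621 H=44008997888/15540991411] → run F
t=14: vr[C=23662592/7805621 F=23662592/7805621 H=44008997888/15540991411] → run H
t=15: vr[C=23662592/7805621 F=23662592/7805621 H=52001953792/15540991411] → run C
t=16: vr[C=26858496/7805621 F=23662592/7805621 H=52001953792/15540991411] → run F
t=17: vr[C=26858496/7805621 F=26858496/7805621 H=52001953792/15540991411] → run H
t=18: vr[C=26858496/7805621 F=26858496/7805621 H=59994909696/15540991411] → run C
t=19: vr[F=26858496/7805621 H=59994909696/15540991411] → run F
t=20: vr[H=59994909696/15540991411] → run H
t=21: vr[H=67987865600/15540991411] → run H
t=22: vr[H=75980821504/15540991411] → run H
t=23: vr[H=83973777408/15540991411] → run H
t=24: (idle)
t=25: (idle)
t=26: (idle)
t=27: (idle)
t=28: (idle)
t=29: (idle)

completion order = A, C, F, H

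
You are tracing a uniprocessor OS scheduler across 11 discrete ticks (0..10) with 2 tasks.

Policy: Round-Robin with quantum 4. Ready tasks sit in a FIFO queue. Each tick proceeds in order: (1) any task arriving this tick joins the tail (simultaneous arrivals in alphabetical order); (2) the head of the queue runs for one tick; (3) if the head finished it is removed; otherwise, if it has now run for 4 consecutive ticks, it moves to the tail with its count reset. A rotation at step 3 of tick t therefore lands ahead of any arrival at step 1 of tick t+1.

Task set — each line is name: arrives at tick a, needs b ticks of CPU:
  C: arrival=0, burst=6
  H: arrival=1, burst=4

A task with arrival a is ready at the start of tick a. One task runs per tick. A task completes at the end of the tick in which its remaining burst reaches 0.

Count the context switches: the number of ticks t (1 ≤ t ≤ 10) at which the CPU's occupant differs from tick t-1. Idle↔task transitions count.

context switches = 3

t=0: queue=[C] q_used=0 → run C
t=1: queue=[C,H] q_used=1 → run C
t=2: queue=[C,H] q_used=2 → run C
t=3: queue=[C,H] q_used=3 → run C
t=4: queue=[H,C] q_used=0 → run H
t=5: queue=[H,C] q_used=1 → run H
t=6: queue=[H,C] q_used=2 → run H
t=7: queue=[H,C] q_used=3 → run H
t=8: queue=[C] q_used=0 → run C
t=9: queue=[C] q_used=1 → run C
t=10: (idle)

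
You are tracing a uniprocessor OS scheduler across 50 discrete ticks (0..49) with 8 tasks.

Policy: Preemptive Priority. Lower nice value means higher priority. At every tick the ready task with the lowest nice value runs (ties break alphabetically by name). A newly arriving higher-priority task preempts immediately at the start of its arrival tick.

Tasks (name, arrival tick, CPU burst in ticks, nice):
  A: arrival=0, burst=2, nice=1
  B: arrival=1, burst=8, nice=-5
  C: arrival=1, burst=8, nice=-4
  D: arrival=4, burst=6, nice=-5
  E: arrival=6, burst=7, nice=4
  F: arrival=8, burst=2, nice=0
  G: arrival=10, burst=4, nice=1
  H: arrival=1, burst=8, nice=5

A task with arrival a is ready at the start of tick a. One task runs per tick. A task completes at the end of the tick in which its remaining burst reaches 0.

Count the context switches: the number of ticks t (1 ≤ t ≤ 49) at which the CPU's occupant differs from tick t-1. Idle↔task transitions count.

t=0: ready={A} → run A
t=1: ready={A,B,C,H} → run B
t=2: ready={A,B,C,H} → run B
t=3: ready={A,B,C,H} → run B
t=4: ready={A,B,C,D,H} → run B
t=5: ready={A,B,C,D,H} → run B
t=6: ready={A,B,C,D,E,H} → run B
t=7: ready={A,B,C,D,E,H} → run B
t=8: ready={A,B,C,D,E,F,H} → run B
t=9: ready={A,C,D,E,F,H} → run D
t=10: ready={A,C,D,E,F,G,H} → run D
t=11: ready={A,C,D,E,F,G,H} → run D
t=12: ready={A,C,D,E,F,G,H} → run D
t=13: ready={A,C,D,E,F,G,H} → run D
t=14: ready={A,C,D,E,F,G,H} → run D
t=15: ready={A,C,E,F,G,H} → run C
t=16: ready={A,C,E,F,G,H} → run C
t=17: ready={A,C,E,F,G,H} → run C
t=18: ready={A,C,E,F,G,H} → run C
t=19: ready={A,C,E,F,G,H} → run C
t=20: ready={A,C,E,F,G,H} → run C
t=21: ready={A,C,E,F,G,H} → run C
t=22: ready={A,C,E,F,G,H} → run C
t=23: ready={A,E,F,G,H} → run F
t=24: ready={A,E,F,G,H} → run F
t=25: ready={A,E,G,H} → run A
t=26: ready={E,G,H} → run G
t=27: ready={E,G,H} → run G
t=28: ready={E,G,H} → run G
t=29: ready={E,G,H} → run G
t=30: ready={E,H} → run E
t=31: ready={E,H} → run E
t=32: ready={E,H} → run E
t=33: ready={E,H} → run E
t=34: ready={E,H} → run E
t=35: ready={E,H} → run E
t=36: ready={E,H} → run E
t=37: ready={H} → run H
t=38: ready={H} → run H
t=39: ready={H} → run H
t=40: ready={H} → run H
t=41: ready={H} → run H
t=42: ready={H} → run H
t=43: ready={H} → run H
t=44: ready={H} → run H
t=45: (idle)
t=46: (idle)
t=47: (idle)
t=48: (idle)
t=49: (idle)

context switches = 9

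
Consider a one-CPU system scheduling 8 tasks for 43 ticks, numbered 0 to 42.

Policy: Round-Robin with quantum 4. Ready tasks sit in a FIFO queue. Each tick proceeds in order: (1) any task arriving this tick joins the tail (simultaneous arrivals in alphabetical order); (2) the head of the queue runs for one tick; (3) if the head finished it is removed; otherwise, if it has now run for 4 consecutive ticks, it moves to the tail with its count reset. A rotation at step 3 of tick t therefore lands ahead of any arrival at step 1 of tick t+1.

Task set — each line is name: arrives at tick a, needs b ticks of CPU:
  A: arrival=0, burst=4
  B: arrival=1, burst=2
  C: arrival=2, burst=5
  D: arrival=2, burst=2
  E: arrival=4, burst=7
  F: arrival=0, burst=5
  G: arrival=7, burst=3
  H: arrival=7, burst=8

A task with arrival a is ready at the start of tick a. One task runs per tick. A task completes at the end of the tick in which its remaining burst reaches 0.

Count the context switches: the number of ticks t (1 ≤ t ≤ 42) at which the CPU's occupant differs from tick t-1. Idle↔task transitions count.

context switches = 12

t=0: queue=[A,F] q_used=0 → run A
t=1: queue=[A,F,B] q_used=1 → run A
t=2: queue=[A,F,B,C,D] q_used=2 → run A
t=3: queue=[A,F,B,C,D] q_used=3 → run A
t=4: queue=[F,B,C,D,E] q_used=0 → run F
t=5: queue=[F,B,C,D,E] q_used=1 → run F
t=6: queue=[F,B,C,D,E] q_used=2 → run F
t=7: queue=[F,B,C,D,E,G,H] q_used=3 → run F
t=8: queue=[B,C,D,E,G,H,F] q_used=0 → run B
t=9: queue=[B,C,D,E,G,H,F] q_used=1 → run B
t=10: queue=[C,D,E,G,H,F] q_used=0 → run C
t=11: queue=[C,D,E,G,H,F] q_used=1 → run C
t=12: queue=[C,D,E,G,H,F] q_used=2 → run C
t=13: queue=[C,D,E,G,H,F] q_used=3 → run C
t=14: queue=[D,E,G,H,F,C] q_used=0 → run D
t=15: queue=[D,E,G,H,F,C] q_used=1 → run D
t=16: queue=[E,G,H,F,C] q_used=0 → run E
t=17: queue=[E,G,H,F,C] q_used=1 → run E
t=18: queue=[E,G,H,F,C] q_used=2 → run E
t=19: queue=[E,G,H,F,C] q_used=3 → run E
t=20: queue=[G,H,F,C,E] q_used=0 → run G
t=21: queue=[G,H,F,C,E] q_used=1 → run G
t=22: queue=[G,H,F,C,E] q_used=2 → run G
t=23: queue=[H,F,C,E] q_used=0 → run H
t=24: queue=[H,F,C,E] q_used=1 → run H
t=25: queue=[H,F,C,E] q_used=2 → run H
t=26: queue=[H,F,C,E] q_used=3 → run H
t=27: queue=[F,C,E,H] q_used=0 → run F
t=28: queue=[C,E,H] q_used=0 → run C
t=29: queue=[E,H] q_used=0 → run E
t=30: queue=[E,H] q_used=1 → run E
t=31: queue=[E,H] q_used=2 → run E
t=32: queue=[H] q_used=0 → run H
t=33: queue=[H] q_used=1 → run H
t=34: queue=[H] q_used=2 → run H
t=35: queue=[H] q_used=3 → run H
t=36: (idle)
t=37: (idle)
t=38: (idle)
t=39: (idle)
t=40: (idle)
t=41: (idle)
t=42: (idle)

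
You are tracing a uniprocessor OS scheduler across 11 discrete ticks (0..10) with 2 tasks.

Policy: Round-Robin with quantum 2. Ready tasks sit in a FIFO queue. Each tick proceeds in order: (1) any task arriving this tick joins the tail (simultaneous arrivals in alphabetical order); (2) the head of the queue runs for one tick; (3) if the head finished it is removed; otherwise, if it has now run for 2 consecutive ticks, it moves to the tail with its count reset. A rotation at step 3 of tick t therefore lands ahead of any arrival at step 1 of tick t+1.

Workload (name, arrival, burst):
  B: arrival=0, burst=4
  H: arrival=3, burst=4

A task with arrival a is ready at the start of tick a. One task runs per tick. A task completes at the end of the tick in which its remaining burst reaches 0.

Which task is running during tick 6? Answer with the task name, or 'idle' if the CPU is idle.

t=0: queue=[B] q_used=0 → run B
t=1: queue=[B] q_used=1 → run B
t=2: queue=[B] q_used=0 → run B
t=3: queue=[B,H] q_used=1 → run B
t=4: queue=[H] q_used=0 → run H
t=5: queue=[H] q_used=1 → run H
t=6: queue=[H] q_used=0 → run H
t=7: queue=[H] q_used=1 → run H
t=8: (idle)
t=9: (idle)
t=10: (idle)

running at tick 6 = H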